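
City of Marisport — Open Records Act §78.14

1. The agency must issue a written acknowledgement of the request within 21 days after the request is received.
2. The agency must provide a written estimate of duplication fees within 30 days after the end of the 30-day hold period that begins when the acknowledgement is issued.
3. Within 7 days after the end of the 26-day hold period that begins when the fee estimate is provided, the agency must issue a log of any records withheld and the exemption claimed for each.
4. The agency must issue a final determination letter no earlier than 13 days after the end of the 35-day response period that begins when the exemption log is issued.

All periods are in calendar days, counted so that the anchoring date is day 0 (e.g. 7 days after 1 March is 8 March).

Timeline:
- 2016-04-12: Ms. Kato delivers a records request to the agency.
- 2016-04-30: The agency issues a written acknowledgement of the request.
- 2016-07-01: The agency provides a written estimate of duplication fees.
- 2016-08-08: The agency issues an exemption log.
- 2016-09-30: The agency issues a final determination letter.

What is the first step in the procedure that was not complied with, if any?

Step 2

Step 1 — counting 21 days from 2016-04-12 (when the request is received) gives a deadline of 2016-05-03; completed 2016-04-30, before the deadline.
Step 2 — counting 30 days from 2016-05-30 (end of the 30-day hold period, which began when the acknowledgement is issued on 2016-04-30) gives a deadline of 2016-06-29; 2016-07-01 misses that deadline by 2 days.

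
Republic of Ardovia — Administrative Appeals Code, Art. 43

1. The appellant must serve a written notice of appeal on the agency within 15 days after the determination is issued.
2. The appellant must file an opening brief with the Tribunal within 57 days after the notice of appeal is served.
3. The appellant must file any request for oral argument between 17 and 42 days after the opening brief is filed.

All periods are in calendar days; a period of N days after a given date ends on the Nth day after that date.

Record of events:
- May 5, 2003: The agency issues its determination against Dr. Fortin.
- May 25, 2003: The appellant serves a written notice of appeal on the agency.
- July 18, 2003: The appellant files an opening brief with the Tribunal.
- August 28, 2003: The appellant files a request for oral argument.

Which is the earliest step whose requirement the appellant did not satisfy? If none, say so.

Step 1: 15 days after May 5, 2003 (when the determination is issued) is May 20, 2003; done May 25, 2003 — 5 days late.
No need to go further; step 1 was not satisfied.

Step 1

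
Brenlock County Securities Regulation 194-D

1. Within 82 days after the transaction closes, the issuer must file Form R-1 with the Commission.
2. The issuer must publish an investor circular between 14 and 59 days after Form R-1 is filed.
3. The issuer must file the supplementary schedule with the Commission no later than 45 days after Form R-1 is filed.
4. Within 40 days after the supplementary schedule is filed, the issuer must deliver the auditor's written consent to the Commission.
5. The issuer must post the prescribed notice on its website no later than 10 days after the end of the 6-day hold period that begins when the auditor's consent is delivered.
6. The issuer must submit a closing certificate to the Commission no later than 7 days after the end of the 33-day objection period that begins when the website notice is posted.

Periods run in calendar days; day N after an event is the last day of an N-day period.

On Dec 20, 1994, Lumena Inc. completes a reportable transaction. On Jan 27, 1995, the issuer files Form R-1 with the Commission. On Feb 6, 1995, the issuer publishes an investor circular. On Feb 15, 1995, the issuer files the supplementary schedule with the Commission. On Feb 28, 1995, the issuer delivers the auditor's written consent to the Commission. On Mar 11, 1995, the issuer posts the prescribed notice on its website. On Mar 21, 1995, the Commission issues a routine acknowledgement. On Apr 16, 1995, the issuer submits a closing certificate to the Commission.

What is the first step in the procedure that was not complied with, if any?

Step 1: 82 days after Dec 20, 1994 (when the transaction closes) is Mar 12, 1995; Jan 27, 1995 is within that limit.
Step 2: the window is 14–59 days after Jan 27, 1995 (when Form R-1 is filed), so Feb 10, 1995 through Mar 27, 1995; Feb 6, 1995 is 4 days too early.
No need to go further; step 2 was not satisfied.

Step 2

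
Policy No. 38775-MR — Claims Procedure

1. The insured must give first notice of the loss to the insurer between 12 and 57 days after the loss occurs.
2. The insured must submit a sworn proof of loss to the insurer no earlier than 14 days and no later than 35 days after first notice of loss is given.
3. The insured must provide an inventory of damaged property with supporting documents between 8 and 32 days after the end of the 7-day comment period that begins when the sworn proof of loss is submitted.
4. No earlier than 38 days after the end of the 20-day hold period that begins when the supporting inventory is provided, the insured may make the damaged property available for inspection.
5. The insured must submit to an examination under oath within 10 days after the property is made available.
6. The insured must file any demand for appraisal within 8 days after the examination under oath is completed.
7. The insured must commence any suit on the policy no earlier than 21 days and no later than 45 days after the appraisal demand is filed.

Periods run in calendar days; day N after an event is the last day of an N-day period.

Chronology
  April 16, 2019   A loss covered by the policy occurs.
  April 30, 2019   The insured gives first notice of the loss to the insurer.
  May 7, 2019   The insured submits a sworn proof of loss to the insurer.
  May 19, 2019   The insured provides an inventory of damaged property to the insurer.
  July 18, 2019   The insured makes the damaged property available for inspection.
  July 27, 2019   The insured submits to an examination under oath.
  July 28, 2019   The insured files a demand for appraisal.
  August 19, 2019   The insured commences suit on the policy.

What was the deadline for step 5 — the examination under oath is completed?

Step 5 runs from July 18, 2019, when the property is made available. 10 days after July 18, 2019 is July 28, 2019.

July 28, 2019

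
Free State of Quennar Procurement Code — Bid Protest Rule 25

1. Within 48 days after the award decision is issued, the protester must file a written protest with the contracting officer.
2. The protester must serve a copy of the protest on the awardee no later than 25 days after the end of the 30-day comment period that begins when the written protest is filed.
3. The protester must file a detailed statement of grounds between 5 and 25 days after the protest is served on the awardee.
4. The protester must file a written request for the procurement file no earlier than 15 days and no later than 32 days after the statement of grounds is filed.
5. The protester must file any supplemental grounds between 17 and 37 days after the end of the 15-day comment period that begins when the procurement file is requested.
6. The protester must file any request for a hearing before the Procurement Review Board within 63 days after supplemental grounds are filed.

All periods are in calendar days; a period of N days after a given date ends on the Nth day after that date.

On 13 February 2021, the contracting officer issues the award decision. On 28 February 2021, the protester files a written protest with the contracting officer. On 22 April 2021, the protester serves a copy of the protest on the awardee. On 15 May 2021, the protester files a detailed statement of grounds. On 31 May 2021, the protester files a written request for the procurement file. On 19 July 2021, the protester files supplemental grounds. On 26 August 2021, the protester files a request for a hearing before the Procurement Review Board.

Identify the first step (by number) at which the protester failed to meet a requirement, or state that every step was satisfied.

None — every step was satisfied

Step 1 — counting 48 days from 13 February 2021 (when the award decision is issued) gives a deadline of 2 April 2021; 28 February 2021 is within that limit.
Step 2 — counting 25 days from 30 March 2021 (end of the 30-day comment period, which began when the written protest is filed on 28 February 2021) gives a deadline of 24 April 2021; completed 22 April 2021, before the deadline.
Step 3 — 5 and 25 days from 22 April 2021 (when the protest is served on the awardee) are 27 April 2021 and 17 May 2021 respectively; done 15 May 2021, which is between those dates.
Step 4 — 15 and 32 days from 15 May 2021 (when the statement of grounds is filed) are 30 May 2021 and 16 June 2021 respectively; done 31 May 2021 — within the window.
Step 5 — 17 and 37 days from 15 June 2021 (end of the 15-day comment period, which began when the procurement file is requested on 31 May 2021) are 2 July 2021 and 22 July 2021 respectively; done 19 July 2021, which is between those dates.
Step 6 — counting 63 days from 19 July 2021 (when supplemental grounds are filed) gives a deadline of 20 September 2021; completed 26 August 2021, before the deadline.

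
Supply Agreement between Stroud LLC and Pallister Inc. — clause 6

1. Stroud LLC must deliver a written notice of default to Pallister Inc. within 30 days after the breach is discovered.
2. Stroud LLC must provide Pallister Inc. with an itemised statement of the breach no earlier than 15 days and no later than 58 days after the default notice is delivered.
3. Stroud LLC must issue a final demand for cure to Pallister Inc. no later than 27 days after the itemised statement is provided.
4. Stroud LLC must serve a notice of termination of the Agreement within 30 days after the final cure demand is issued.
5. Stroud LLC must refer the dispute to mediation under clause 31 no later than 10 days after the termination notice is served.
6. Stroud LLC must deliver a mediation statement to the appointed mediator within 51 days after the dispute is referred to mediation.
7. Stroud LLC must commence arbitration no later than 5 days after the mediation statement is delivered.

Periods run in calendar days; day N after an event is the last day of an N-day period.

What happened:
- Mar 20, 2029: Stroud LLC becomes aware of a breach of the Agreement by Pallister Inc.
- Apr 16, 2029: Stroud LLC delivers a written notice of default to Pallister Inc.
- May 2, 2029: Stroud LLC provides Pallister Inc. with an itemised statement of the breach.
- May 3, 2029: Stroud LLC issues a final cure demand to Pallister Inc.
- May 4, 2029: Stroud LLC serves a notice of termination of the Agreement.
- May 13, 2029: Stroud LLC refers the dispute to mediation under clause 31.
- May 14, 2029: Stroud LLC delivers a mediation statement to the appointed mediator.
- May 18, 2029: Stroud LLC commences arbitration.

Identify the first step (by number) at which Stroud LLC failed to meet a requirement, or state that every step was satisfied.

None — every step was satisfied

Step 1 — counting 30 days from Mar 20, 2029 (when the breach is discovered) gives a deadline of Apr 19, 2029; completed Apr 16, 2029, before the deadline.
Step 2 — 15 and 58 days from Apr 16, 2029 (when the default notice is delivered) are May 1, 2029 and Jun 13, 2029 respectively; done May 2, 2029 — within the window.
Step 3 — counting 27 days from May 2, 2029 (when the itemised statement is provided) gives a deadline of May 29, 2029; May 3, 2029 is within that limit.
Step 4 — counting 30 days from May 3, 2029 (when the final cure demand is issued) gives a deadline of Jun 2, 2029; May 4, 2029 is within that limit.
Step 5 — counting 10 days from May 4, 2029 (when the termination notice is served) gives a deadline of May 14, 2029; completed May 13, 2029, before the deadline.
Step 6 — counting 51 days from May 13, 2029 (when the dispute is referred to mediation) gives a deadline of Jul 3, 2029; May 14, 2029 is within that limit.
Step 7 — counting 5 days from May 14, 2029 (when the mediation statement is delivered) gives a deadline of May 19, 2029; May 18, 2029 is within that limit.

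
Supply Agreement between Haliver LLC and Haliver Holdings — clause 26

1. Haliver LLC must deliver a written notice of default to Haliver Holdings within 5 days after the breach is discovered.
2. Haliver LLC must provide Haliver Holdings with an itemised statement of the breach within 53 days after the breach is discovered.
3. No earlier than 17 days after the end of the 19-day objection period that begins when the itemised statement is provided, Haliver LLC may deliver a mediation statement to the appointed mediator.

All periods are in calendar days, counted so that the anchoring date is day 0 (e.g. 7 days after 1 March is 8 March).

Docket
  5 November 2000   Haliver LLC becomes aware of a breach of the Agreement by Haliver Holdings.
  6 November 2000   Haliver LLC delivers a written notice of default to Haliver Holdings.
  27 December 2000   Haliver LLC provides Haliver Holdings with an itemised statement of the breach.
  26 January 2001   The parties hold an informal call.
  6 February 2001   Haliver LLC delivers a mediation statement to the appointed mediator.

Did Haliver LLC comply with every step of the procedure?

Yes

(1) due by 5 November 2000 + 5 days = 10 November 2000; completed 6 November 2000, before the deadline.
(2) due by 5 November 2000 + 53 days = 28 December 2000; completed 27 December 2000, before the deadline.
(3) permitted from 15 January 2001 + 17 days = 1 February 2001 onward; done 6 February 2001 — permitted.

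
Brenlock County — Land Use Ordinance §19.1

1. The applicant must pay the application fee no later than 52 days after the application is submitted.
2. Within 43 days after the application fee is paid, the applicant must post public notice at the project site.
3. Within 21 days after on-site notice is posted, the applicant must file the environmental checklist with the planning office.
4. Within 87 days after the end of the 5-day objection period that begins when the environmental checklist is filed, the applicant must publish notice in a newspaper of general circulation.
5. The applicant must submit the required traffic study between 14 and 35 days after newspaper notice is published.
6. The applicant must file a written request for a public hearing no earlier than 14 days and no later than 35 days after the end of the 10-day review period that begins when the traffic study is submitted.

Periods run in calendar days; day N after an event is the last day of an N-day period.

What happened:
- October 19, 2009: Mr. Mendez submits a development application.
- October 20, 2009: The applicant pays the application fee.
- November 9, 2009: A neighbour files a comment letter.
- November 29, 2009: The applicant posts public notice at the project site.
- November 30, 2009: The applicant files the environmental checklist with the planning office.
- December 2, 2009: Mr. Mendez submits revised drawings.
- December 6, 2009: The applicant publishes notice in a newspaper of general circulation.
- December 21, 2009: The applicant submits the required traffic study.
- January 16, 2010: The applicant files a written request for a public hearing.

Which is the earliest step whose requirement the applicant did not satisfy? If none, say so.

None — every step was satisfied

Step 1: 52 days after October 19, 2009 (when the application is submitted) is December 10, 2009; done October 20, 2009 — timely.
Step 2: 43 days after October 20, 2009 (when the application fee is paid) is December 2, 2009; done November 29, 2009 — timely.
Step 3: 21 days after November 29, 2009 (when on-site notice is posted) is December 20, 2009; done November 30, 2009 — timely.
Step 4: 87 days after December 5, 2009 (end of the 5-day objection period, which began when the environmental checklist is filed on November 30, 2009) is March 2, 2010; done December 6, 2009 — timely.
Step 5: the window is 14–35 days after December 6, 2009 (when newspaper notice is published), so December 20, 2009 through January 10, 2010; December 21, 2009 falls inside that range.
Step 6: the window is 14–35 days after December 31, 2009 (end of the 10-day review period, which began when the traffic study is submitted on December 21, 2009), so January 14, 2010 through February 4, 2010; January 16, 2010 falls inside that range.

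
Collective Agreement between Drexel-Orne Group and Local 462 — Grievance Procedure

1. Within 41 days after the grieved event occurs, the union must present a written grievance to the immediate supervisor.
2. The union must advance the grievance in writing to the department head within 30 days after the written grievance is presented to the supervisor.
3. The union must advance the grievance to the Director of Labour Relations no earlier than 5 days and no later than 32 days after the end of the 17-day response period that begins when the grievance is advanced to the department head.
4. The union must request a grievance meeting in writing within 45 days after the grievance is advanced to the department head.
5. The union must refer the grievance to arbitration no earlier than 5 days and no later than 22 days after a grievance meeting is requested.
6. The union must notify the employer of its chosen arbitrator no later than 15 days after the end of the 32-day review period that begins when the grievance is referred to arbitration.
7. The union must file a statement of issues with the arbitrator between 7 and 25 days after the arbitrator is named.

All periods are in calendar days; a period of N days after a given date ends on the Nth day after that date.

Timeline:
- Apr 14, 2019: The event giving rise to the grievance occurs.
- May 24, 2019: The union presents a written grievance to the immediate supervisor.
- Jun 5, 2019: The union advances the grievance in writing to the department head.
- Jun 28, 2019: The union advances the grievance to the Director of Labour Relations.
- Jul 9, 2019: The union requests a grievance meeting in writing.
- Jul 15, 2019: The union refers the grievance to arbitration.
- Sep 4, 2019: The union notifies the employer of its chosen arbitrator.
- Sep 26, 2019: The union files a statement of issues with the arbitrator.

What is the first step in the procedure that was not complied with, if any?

(1) due by Apr 14, 2019 + 41 days = May 25, 2019; completed May 24, 2019, before the deadline.
(2) due by May 24, 2019 + 30 days = Jun 23, 2019; Jun 5, 2019 is within that limit.
(3) the permitted window runs from Jun 22, 2019 + 5 = Jun 27, 2019 to Jun 22, 2019 + 32 = Jul 24, 2019; Jun 28, 2019 falls inside that range.
(4) due by Jun 5, 2019 + 45 days = Jul 20, 2019; done Jul 9, 2019 — timely.
(5) the permitted window runs from Jul 9, 2019 + 5 = Jul 14, 2019 to Jul 9, 2019 + 22 = Jul 31, 2019; done Jul 15, 2019 — within the window.
(6) due by Aug 16, 2019 + 15 days = Aug 31, 2019; not done until Sep 4, 2019, 4 days after the deadline.

Step 6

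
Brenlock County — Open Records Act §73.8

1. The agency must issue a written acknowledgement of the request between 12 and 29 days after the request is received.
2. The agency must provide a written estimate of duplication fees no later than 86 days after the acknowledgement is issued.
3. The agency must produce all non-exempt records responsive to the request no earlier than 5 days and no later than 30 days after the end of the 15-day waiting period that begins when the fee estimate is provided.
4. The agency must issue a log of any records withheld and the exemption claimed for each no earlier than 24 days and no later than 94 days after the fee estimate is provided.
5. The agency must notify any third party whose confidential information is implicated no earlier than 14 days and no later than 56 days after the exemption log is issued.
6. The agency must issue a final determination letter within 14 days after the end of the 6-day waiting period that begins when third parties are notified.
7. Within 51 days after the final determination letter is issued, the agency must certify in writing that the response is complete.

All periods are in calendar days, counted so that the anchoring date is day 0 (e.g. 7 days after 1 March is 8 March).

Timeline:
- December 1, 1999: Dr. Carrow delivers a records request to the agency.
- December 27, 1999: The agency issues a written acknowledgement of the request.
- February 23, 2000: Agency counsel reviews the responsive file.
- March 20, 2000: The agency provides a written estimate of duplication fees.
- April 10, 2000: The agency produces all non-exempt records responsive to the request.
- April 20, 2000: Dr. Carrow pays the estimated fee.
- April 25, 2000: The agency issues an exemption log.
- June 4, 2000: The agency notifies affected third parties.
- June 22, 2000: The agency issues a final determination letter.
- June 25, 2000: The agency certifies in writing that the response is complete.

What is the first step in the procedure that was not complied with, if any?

Step 1 — 12 and 29 days from December 1, 1999 (when the request is received) are December 13, 1999 and December 30, 1999 respectively; December 27, 1999 falls inside that range.
Step 2 — counting 86 days from December 27, 1999 (when the acknowledgement is issued) gives a deadline of March 22, 2000; March 20, 2000 is within that limit.
Step 3 — 5 and 30 days from April 4, 2000 (end of the 15-day waiting period, which began when the fee estimate is provided on March 20, 2000) are April 9, 2000 and May 4, 2000 respectively; April 10, 2000 falls inside that range.
Step 4 — 24 and 94 days from March 20, 2000 (when the fee estimate is provided) are April 13, 2000 and June 22, 2000 respectively; April 25, 2000 falls inside that range.
Step 5 — 14 and 56 days from April 25, 2000 (when the exemption log is issued) are May 9, 2000 and June 20, 2000 respectively; done June 4, 2000, which is between those dates.
Step 6 — counting 14 days from June 10, 2000 (end of the 6-day waiting period, which began when third parties are notified on June 4, 2000) gives a deadline of June 24, 2000; June 22, 2000 is within that limit.
Step 7 — counting 51 days from June 22, 2000 (when the final determination letter is issued) gives a deadline of August 12, 2000; done June 25, 2000 — timely.

None — every step was satisfied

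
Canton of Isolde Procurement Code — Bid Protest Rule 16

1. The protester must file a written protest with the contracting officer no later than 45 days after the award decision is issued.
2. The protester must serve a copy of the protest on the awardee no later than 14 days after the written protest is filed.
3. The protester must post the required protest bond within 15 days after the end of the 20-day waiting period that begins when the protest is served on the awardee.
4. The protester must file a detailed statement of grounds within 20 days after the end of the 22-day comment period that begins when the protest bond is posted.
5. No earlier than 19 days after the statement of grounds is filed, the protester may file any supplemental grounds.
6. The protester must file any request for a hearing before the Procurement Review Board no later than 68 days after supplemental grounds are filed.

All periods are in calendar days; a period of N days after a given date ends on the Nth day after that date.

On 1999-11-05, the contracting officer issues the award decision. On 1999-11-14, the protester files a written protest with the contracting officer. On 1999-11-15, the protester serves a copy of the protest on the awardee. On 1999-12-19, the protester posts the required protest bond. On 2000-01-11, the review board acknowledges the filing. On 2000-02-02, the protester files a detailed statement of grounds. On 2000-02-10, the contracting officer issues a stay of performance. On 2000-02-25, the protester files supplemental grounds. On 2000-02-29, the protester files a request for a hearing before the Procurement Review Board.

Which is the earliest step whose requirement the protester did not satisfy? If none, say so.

Step 4

Step 1 — counting 45 days from 1999-11-05 (when the award decision is issued) gives a deadline of 1999-12-20; done 1999-11-14 — timely.
Step 2 — counting 14 days from 1999-11-14 (when the written protest is filed) gives a deadline of 1999-11-28; 1999-11-15 is within that limit.
Step 3 — counting 15 days from 1999-12-05 (end of the 20-day waiting period, which began when the protest is served on the awardee on 1999-11-15) gives a deadline of 1999-12-20; completed 1999-12-19, before the deadline.
Step 4 — counting 20 days from 2000-01-10 (end of the 22-day comment period, which began when the protest bond is posted on 1999-12-19) gives a deadline of 2000-01-30; done 2000-02-02 — 3 days late.
No need to go further; step 4 was not satisfied.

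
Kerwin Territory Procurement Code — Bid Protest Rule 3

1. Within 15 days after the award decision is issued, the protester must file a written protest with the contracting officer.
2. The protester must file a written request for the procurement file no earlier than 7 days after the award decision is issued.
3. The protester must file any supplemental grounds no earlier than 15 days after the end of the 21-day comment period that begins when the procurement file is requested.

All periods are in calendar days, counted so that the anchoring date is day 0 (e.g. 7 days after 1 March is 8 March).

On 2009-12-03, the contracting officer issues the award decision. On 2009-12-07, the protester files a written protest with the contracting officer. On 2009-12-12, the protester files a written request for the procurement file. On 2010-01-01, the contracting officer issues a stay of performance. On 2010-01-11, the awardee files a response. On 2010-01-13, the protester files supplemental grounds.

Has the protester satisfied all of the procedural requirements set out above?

No

Step 1 — counting 15 days from 2009-12-03 (when the award decision is issued) gives a deadline of 2009-12-18; done 2009-12-07 — timely.
Step 2 — must wait 7 days from 2009-12-03 (when the award decision is issued), so not before 2009-12-10; done 2009-12-12 — permitted.
Step 3 — must wait 15 days from 2010-01-02 (end of the 21-day comment period, which began when the procurement file is requested on 2009-12-12), so not before 2010-01-17; 2010-01-13 is 4 days before the earliest permitted date.
The procedure was therefore not followed at step 3.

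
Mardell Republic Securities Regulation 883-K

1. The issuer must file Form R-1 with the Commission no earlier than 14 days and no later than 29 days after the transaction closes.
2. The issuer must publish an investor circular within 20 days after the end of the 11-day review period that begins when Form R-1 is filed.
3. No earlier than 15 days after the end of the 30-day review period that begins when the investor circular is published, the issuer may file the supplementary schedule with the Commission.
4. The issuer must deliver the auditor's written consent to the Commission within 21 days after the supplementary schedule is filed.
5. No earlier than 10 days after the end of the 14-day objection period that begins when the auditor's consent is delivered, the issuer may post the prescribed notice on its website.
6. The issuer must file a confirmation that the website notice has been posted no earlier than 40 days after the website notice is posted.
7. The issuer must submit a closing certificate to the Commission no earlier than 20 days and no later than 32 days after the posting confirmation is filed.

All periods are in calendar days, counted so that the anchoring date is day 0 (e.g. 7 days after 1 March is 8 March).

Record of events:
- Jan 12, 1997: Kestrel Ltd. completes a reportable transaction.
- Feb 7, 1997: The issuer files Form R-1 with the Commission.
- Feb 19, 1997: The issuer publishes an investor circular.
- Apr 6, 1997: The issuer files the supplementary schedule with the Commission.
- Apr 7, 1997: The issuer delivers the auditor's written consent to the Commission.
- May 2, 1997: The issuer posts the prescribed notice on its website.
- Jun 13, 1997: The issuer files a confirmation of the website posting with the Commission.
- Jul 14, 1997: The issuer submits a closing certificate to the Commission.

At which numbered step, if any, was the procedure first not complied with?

None — every step was satisfied

(1) the permitted window runs from Jan 12, 1997 + 14 = Jan 26, 1997 to Jan 12, 1997 + 29 = Feb 10, 1997; done Feb 7, 1997, which is between those dates.
(2) due by Feb 18, 1997 + 20 days = Mar 10, 1997; done Feb 19, 1997 — timely.
(3) permitted from Mar 21, 1997 + 15 days = Apr 5, 1997 onward; Apr 6, 1997 is on or after that date.
(4) due by Apr 6, 1997 + 21 days = Apr 27, 1997; completed Apr 7, 1997, before the deadline.
(5) permitted from Apr 21, 1997 + 10 days = May 1, 1997 onward; May 2, 1997 is on or after that date.
(6) permitted from May 2, 1997 + 40 days = Jun 11, 1997 onward; done Jun 13, 1997, after the minimum wait.
(7) the permitted window runs from Jun 13, 1997 + 20 = Jul 3, 1997 to Jun 13, 1997 + 32 = Jul 15, 1997; done Jul 14, 1997 — within the window.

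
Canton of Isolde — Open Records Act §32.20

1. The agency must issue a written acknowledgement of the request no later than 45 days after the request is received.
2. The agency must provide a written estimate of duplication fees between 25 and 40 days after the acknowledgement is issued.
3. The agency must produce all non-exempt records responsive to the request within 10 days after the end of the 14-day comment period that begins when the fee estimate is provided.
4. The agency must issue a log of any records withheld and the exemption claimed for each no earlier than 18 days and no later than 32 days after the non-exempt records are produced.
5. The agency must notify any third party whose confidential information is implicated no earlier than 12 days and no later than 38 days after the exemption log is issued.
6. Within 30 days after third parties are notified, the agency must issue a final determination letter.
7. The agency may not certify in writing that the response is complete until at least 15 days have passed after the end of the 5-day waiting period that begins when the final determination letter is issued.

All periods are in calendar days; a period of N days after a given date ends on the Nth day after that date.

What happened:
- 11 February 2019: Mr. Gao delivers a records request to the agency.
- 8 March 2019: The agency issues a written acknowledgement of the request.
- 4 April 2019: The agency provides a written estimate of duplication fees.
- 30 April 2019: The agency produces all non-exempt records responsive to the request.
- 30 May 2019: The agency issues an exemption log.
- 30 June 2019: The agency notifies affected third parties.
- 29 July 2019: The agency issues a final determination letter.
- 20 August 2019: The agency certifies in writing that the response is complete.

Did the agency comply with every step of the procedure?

(1) due by 11 February 2019 + 45 days = 28 March 2019; 8 March 2019 is within that limit.
(2) the permitted window runs from 8 March 2019 + 25 = 2 April 2019 to 8 March 2019 + 40 = 17 April 2019; done 4 April 2019, which is between those dates.
(3) due by 18 April 2019 + 10 days = 28 April 2019; done 30 April 2019 — 2 days late.
The procedure was therefore not followed at step 3.

No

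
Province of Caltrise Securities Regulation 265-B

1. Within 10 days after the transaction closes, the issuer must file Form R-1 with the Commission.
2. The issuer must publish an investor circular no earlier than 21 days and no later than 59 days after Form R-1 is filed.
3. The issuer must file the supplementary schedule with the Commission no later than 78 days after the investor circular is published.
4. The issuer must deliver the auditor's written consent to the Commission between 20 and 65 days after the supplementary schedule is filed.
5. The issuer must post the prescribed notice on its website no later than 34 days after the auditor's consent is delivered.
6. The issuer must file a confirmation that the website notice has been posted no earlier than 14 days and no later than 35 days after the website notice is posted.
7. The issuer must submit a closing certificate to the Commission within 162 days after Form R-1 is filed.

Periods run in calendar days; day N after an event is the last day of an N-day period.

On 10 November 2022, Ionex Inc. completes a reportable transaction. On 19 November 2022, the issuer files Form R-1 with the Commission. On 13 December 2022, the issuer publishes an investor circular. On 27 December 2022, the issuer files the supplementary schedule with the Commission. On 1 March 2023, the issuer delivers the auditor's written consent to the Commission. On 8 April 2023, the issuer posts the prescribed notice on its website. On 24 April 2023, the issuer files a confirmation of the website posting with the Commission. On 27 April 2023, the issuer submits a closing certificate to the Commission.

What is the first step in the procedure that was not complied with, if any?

Step 5

(1) due by 10 November 2022 + 10 days = 20 November 2022; completed 19 November 2022, before the deadline.
(2) the permitted window runs from 19 November 2022 + 21 = 10 December 2022 to 19 November 2022 + 59 = 17 January 2023; done 13 December 2022, which is between those dates.
(3) due by 13 December 2022 + 78 days = 1 March 2023; completed 27 December 2022, before the deadline.
(4) the permitted window runs from 27 December 2022 + 20 = 16 January 2023 to 27 December 2022 + 65 = 2 March 2023; done 1 March 2023, which is between those dates.
(5) due by 1 March 2023 + 34 days = 4 April 2023; 8 April 2023 misses that deadline by 4 days.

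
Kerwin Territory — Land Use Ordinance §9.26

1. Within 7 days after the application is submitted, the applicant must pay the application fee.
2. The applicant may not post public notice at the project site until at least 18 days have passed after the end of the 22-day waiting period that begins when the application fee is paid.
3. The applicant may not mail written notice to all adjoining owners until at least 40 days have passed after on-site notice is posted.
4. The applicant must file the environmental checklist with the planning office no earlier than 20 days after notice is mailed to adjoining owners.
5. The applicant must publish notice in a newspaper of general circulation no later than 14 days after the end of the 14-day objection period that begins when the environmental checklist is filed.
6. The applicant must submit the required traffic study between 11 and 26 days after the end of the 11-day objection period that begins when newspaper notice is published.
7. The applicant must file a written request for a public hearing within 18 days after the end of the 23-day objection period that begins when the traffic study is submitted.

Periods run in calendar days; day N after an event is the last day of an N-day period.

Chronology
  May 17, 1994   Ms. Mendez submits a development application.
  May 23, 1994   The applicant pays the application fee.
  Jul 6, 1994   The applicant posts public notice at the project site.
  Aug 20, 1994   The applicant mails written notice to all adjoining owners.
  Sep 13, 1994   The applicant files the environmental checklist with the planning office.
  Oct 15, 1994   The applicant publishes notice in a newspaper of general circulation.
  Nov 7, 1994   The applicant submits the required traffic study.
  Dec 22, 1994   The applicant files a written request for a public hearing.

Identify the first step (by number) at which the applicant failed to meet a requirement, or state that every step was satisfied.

(1) due by May 17, 1994 + 7 days = May 24, 1994; May 23, 1994 is within that limit.
(2) permitted from Jun 14, 1994 + 18 days = Jul 2, 1994 onward; Jul 6, 1994 is on or after that date.
(3) permitted from Jul 6, 1994 + 40 days = Aug 15, 1994 onward; done Aug 20, 1994, after the minimum wait.
(4) permitted from Aug 20, 1994 + 20 days = Sep 9, 1994 onward; done Sep 13, 1994 — permitted.
(5) due by Sep 27, 1994 + 14 days = Oct 11, 1994; not done until Oct 15, 1994, 4 days after the deadline.
No need to go further; step 5 was not satisfied.

Step 5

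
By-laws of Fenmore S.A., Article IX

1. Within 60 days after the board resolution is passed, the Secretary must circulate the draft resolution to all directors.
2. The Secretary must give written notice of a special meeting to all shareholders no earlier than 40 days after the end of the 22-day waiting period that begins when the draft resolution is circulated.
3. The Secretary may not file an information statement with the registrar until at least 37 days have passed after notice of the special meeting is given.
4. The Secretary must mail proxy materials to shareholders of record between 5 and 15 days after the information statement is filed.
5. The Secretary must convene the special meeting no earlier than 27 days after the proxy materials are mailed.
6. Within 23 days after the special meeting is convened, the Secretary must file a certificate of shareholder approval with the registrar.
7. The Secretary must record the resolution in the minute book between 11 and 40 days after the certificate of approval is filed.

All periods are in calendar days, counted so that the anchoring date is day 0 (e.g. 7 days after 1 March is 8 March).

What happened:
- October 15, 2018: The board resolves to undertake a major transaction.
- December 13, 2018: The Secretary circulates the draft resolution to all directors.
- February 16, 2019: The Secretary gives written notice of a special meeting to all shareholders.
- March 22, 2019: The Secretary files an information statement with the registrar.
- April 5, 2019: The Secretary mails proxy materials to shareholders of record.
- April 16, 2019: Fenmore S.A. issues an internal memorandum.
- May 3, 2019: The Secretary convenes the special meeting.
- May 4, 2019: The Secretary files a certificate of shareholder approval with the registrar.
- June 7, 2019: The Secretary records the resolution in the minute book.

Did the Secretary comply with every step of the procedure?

No

Step 1 — counting 60 days from October 15, 2018 (when the board resolution is passed) gives a deadline of December 14, 2018; completed December 13, 2018, before the deadline.
Step 2 — must wait 40 days from January 4, 2019 (end of the 22-day waiting period, which began when the draft resolution is circulated on December 13, 2018), so not before February 13, 2019; done February 16, 2019, after the minimum wait.
Step 3 — must wait 37 days from February 16, 2019 (when notice of the special meeting is given), so not before March 25, 2019; done March 22, 2019 — 3 days too early.
Later steps need not be reached.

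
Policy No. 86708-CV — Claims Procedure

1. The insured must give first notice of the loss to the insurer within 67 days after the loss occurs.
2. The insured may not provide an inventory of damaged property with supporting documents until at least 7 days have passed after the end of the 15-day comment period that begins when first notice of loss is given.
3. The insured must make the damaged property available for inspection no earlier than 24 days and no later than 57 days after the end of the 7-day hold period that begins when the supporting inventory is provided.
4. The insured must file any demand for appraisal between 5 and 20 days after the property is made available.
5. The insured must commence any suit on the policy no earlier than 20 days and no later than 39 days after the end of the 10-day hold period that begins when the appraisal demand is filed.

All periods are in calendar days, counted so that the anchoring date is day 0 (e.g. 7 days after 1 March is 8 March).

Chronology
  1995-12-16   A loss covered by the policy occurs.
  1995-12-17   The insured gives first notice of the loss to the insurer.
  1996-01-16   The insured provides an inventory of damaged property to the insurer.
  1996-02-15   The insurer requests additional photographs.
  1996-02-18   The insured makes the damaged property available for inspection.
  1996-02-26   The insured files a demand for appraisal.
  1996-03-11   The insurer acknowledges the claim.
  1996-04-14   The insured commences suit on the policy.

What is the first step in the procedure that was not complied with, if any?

(1) due by 1995-12-16 + 67 days = 1996-02-21; completed 1995-12-17, before the deadline.
(2) permitted from 1996-01-01 + 7 days = 1996-01-08 onward; 1996-01-16 is on or after that date.
(3) the permitted window runs from 1996-01-23 + 24 = 1996-02-16 to 1996-01-23 + 57 = 1996-03-20; done 1996-02-18, which is between those dates.
(4) the permitted window runs from 1996-02-18 + 5 = 1996-02-23 to 1996-02-18 + 20 = 1996-03-09; done 1996-02-26 — within the window.
(5) the permitted window runs from 1996-03-07 + 20 = 1996-03-27 to 1996-03-07 + 39 = 1996-04-15; 1996-04-14 falls inside that range.

None — every step was satisfied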